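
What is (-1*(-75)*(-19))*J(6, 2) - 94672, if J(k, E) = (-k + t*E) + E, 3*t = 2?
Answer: -90872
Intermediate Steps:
t = ⅔ (t = (⅓)*2 = ⅔ ≈ 0.66667)
J(k, E) = -k + 5*E/3 (J(k, E) = (-k + 2*E/3) + E = -k + 5*E/3)
(-1*(-75)*(-19))*J(6, 2) - 94672 = (-1*(-75)*(-19))*(-1*6 + (5/3)*2) - 94672 = (75*(-19))*(-6 + 10/3) - 94672 = -1425*(-8/3) - 94672 = 3800 - 94672 = -90872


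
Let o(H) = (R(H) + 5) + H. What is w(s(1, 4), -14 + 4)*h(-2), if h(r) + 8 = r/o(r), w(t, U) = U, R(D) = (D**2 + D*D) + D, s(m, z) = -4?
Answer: 740/9 ≈ 82.222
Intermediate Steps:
R(D) = D + 2*D**2 (R(D) = (D**2 + D**2) + D = 2*D**2 + D = D + 2*D**2)
o(H) = 5 + H + H*(1 + 2*H) (o(H) = (H*(1 + 2*H) + 5) + H = (5 + H*(1 + 2*H)) + H = 5 + H + H*(1 + 2*H))
h(r) = -8 + r/(5 + r + r*(1 + 2*r))
w(s(1, 4), -14 + 4)*h(-2) = (-14 + 4)*(-8 - 2/(5 - 2 - 2*(1 + 2*(-2)))) = -10*(-8 - 2/(5 - 2 - 2*(1 - 4))) = -10*(-8 - 2/(5 - 2 - 2*(-3))) = -10*(-8 - 2/(5 - 2 + 6)) = -10*(-8 - 2/9) = -10*(-74/9) = 740/9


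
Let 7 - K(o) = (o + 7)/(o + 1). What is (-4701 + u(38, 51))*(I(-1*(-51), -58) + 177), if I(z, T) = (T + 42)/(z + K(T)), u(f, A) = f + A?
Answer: -884309492/1085 ≈ -8.1503e+5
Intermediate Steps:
K(o) = 7 - (7 + o)/(1 + o) (K(o) = 7 - (o + 7)/(o + 1) = 7 - (7 + o)/(1 + o))
u(f, A) = A + f
I(z, T) = (42 + T)/(z + 6*T/(1 + T)) (I(z, T) = (T + 42)/(z + 6*T/(1 + T)) = (42 + T)/(z + 6*T/(1 + T)))
(-4701 + u(38, 51))*(I(-1*(-51), -58) + 177) = (-4701 + (51 + 38))*((1 - 58)*(42 - 58)/(6*(-58) + (-1*(-51))*(1 - 58)) + 177) = (-4701 + 89)*(-57*(-16)/(-348 + 51*(-57)) + 177) = -4612*(-57*(-16)/(-348 - 2907) + 177) = -4612*(-57*(-16)/(-3255) + 177) = -4612*(-1/3255*(-57)*(-16) + 177) = -4612*(-304/1085 + 177) = -4612*191741/1085 = -884309492/1085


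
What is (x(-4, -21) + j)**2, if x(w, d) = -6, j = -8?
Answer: 196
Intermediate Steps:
(x(-4, -21) + j)**2 = (-6 - 8)**2 = (-14)**2 = 196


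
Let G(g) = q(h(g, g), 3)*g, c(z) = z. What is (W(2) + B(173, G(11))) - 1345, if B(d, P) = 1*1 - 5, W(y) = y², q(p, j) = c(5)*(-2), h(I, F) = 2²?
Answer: -1345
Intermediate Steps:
h(I, F) = 4
q(p, j) = -10 (q(p, j) = 5*(-2) = -10)
G(g) = -10*g
B(d, P) = -4 (B(d, P) = 1 - 5 = -4)
(W(2) + B(173, G(11))) - 1345 = (2² - 4) - 1345 = (4 - 4) - 1345 = 0 - 1345 = -1345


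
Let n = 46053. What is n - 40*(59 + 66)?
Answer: 41053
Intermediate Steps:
n - 40*(59 + 66) = 46053 - 40*(59 + 66) = 46053 - 40*125 = 46053 - 5000 = 41053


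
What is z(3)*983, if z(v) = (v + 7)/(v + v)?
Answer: 4915/3 ≈ 1638.3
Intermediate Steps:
z(v) = (7 + v)/(2*v) (z(v) = (7 + v)/((2*v)) = (7 + v)*(1/(2*v)) = (7 + v)/(2*v))
z(3)*983 = ((½)*(7 + 3)/3)*983 = ((½)*(⅓)*10)*983 = (5/3)*983 = 4915/3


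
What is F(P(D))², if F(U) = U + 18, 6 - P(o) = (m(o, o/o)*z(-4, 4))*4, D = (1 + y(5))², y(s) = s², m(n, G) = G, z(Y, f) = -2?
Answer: 1024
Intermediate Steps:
D = 676 (D = (1 + 5²)² = (1 + 25)² = 26² = 676)
P(o) = 14 (P(o) = 6 - (o/o)*(-2)*4 = 6 - 1*(-2)*4 = 6 - (-2)*4 = 6 - 1*(-8) = 6 + 8 = 14)
F(U) = 18 + U
F(P(D))² = (18 + 14)² = 32² = 1024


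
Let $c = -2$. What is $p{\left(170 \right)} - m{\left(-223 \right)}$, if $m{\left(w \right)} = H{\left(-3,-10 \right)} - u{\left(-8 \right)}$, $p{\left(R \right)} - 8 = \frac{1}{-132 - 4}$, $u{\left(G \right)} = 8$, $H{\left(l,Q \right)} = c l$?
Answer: $\frac{1359}{136} \approx 9.9926$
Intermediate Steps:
$H{\left(l,Q \right)} = - 2 l$
$p{\left(R \right)} = \frac{1087}{136}$ ($p{\left(R \right)} = 8 + \frac{1}{-132 - 4} = 8 + \frac{1}{-136} = 8 - \frac{1}{136} = \frac{1087}{136}$)
$m{\left(w \right)} = -2$ ($m{\left(w \right)} = \left(-2\right) \left(-3\right) - 8 = 6 - 8 = -2$)
$p{\left(170 \right)} - m{\left(-223 \right)} = \frac{1087}{136} - -2 = \frac{1087}{136} + 2 = \frac{1359}{136}$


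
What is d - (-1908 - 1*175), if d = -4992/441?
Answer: 304537/147 ≈ 2071.7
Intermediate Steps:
d = -1664/147 (d = -4992*1/441 = -1664/147 ≈ -11.320)
d - (-1908 - 1*175) = -1664/147 - (-1908 - 1*175) = -1664/147 - (-1908 - 175) = -1664/147 - 1*(-2083) = -1664/147 + 2083 = 304537/147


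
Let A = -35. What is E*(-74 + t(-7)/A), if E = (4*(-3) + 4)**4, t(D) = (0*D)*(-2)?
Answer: -303104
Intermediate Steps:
t(D) = 0 (t(D) = 0*(-2) = 0)
E = 4096 (E = (-12 + 4)**4 = (-8)**4 = 4096)
E*(-74 + t(-7)/A) = 4096*(-74 + 0/(-35)) = 4096*(-74 + 0*(-1/35)) = 4096*(-74 + 0) = 4096*(-74) = -303104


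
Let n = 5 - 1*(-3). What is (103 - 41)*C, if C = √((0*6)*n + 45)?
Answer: 186*√5 ≈ 415.91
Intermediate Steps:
n = 8 (n = 5 + 3 = 8)
C = 3*√5 (C = √((0*6)*8 + 45) = √(0*8 + 45) = √(0 + 45) = √45 = 3*√5 ≈ 6.7082)
(103 - 41)*C = (103 - 41)*(3*√5) = 62*(3*√5) = 186*√5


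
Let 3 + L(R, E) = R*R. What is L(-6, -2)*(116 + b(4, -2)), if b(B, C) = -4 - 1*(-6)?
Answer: 3894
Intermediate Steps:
L(R, E) = -3 + R² (L(R, E) = -3 + R*R = -3 + R²)
b(B, C) = 2 (b(B, C) = -4 + 6 = 2)
L(-6, -2)*(116 + b(4, -2)) = (-3 + (-6)²)*(116 + 2) = (-3 + 36)*118 = 33*118 = 3894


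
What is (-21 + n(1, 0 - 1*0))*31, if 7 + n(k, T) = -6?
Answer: -1054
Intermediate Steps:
n(k, T) = -13 (n(k, T) = -7 - 6 = -13)
(-21 + n(1, 0 - 1*0))*31 = (-21 - 13)*31 = -34*31 = -1054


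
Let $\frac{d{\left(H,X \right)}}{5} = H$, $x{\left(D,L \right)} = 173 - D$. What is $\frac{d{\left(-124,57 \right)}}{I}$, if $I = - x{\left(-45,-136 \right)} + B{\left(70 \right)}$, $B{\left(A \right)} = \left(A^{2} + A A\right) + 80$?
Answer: $- \frac{310}{4831} \approx -0.064169$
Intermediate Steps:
$B{\left(A \right)} = 80 + 2 A^{2}$ ($B{\left(A \right)} = \left(A^{2} + A^{2}\right) + 80 = 2 A^{2} + 80 = 80 + 2 A^{2}$)
$d{\left(H,X \right)} = 5 H$
$I = 9662$ ($I = - (173 - -45) + \left(80 + 2 \cdot 70^{2}\right) = - (173 + 45) + \left(80 + 2 \cdot 4900\right) = \left(-1\right) 218 + \left(80 + 9800\right) = -218 + 9880 = 9662$)
$\frac{d{\left(-124,57 \right)}}{I} = \frac{5 \left(-124\right)}{9662} = \left(-620\right) \frac{1}{9662} = - \frac{310}{4831}$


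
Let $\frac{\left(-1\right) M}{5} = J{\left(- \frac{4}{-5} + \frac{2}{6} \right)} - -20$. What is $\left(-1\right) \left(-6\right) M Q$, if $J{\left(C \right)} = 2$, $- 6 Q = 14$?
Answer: $1540$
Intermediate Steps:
$Q = - \frac{7}{3}$ ($Q = \left(- \frac{1}{6}\right) 14 = - \frac{7}{3} \approx -2.3333$)
$M = -110$ ($M = - 5 \left(2 - -20\right) = - 5 \left(2 + 20\right) = \left(-5\right) 22 = -110$)
$\left(-1\right) \left(-6\right) M Q = \left(-1\right) \left(-6\right) \left(-110\right) \left(- \frac{7}{3}\right) = 6 \left(-110\right) \left(- \frac{7}{3}\right) = \left(-660\right) \left(- \frac{7}{3}\right) = 1540$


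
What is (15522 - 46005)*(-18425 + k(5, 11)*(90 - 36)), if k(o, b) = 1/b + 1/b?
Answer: 6174849861/11 ≈ 5.6135e+8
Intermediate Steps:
k(o, b) = 2/b (k(o, b) = 1/b + 1/b = 2/b)
(15522 - 46005)*(-18425 + k(5, 11)*(90 - 36)) = (15522 - 46005)*(-18425 + (2/11)*(90 - 36)) = -30483*(-18425 + (2*(1/11))*54) = -30483*(-18425 + (2/11)*54) = -30483*(-18425 + 108/11) = -30483*(-202567/11) = 6174849861/11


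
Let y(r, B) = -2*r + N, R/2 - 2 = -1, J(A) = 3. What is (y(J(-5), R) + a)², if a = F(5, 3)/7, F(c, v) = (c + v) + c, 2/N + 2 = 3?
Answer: 225/49 ≈ 4.5918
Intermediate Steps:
N = 2 (N = 2/(-2 + 3) = 2/1 = 2*1 = 2)
R = 2 (R = 4 + 2*(-1) = 4 - 2 = 2)
F(c, v) = v + 2*c
y(r, B) = 2 - 2*r (y(r, B) = -2*r + 2 = 2 - 2*r)
a = 13/7 (a = (3 + 2*5)/7 = (3 + 10)*(⅐) = 13*(⅐) = 13/7 ≈ 1.8571)
(y(J(-5), R) + a)² = ((2 - 2*3) + 13/7)² = ((2 - 6) + 13/7)² = (-4 + 13/7)² = (-15/7)² = 225/49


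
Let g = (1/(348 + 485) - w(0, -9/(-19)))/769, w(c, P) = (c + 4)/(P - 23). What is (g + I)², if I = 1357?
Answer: 8651075095252914243049/4697969985144121 ≈ 1.8415e+6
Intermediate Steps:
w(c, P) = (4 + c)/(-23 + P)
g = 15934/68541739 (g = (1/(348 + 485) - (4 + 0)/(-23 - 9/(-19)))/769 = (1/833 - 4/(-23 - 9*(-1/19)))*(1/769) = (1/833 - 4/(-23 + 9/19))*(1/769) = (1/833 - 4/(-428/19))*(1/769) = (1/833 - (-19)*4/428)*(1/769) = (1/833 - 1*(-19/107))*(1/769) = (1/833 + 19/107)*(1/769) = (15934/89131)*(1/769) = 15934/68541739 ≈ 0.00023247)
(g + I)² = (15934/68541739 + 1357)² = (93011155757/68541739)² = 8651075095252914243049/4697969985144121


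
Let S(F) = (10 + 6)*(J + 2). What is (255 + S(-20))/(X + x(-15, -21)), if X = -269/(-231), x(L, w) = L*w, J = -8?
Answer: 693/1378 ≈ 0.50290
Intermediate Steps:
S(F) = -96 (S(F) = (10 + 6)*(-8 + 2) = 16*(-6) = -96)
X = 269/231 (X = -269*(-1/231) = 269/231 ≈ 1.1645)
(255 + S(-20))/(X + x(-15, -21)) = (255 - 96)/(269/231 - 15*(-21)) = 159/(269/231 + 315) = 159/(73034/231) = 159*(231/73034) = 693/1378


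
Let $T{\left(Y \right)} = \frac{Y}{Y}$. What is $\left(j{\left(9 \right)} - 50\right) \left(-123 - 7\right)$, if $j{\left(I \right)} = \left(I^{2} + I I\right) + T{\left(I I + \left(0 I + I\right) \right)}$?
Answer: $-14690$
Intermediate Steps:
$T{\left(Y \right)} = 1$
$j{\left(I \right)} = 1 + 2 I^{2}$ ($j{\left(I \right)} = \left(I^{2} + I I\right) + 1 = \left(I^{2} + I^{2}\right) + 1 = 2 I^{2} + 1 = 1 + 2 I^{2}$)
$\left(j{\left(9 \right)} - 50\right) \left(-123 - 7\right) = \left(\left(1 + 2 \cdot 9^{2}\right) - 50\right) \left(-123 - 7\right) = \left(\left(1 + 2 \cdot 81\right) - 50\right) \left(-130\right) = \left(\left(1 + 162\right) - 50\right) \left(-130\right) = \left(163 - 50\right) \left(-130\right) = 113 \left(-130\right) = -14690$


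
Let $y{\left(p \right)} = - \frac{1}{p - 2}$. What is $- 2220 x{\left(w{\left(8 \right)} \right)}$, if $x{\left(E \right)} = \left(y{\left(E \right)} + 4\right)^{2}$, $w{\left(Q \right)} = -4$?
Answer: $- \frac{115625}{3} \approx -38542.0$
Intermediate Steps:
$y{\left(p \right)} = - \frac{1}{-2 + p}$
$x{\left(E \right)} = \left(4 - \frac{1}{-2 + E}\right)^{2}$ ($x{\left(E \right)} = \left(- \frac{1}{-2 + E} + 4\right)^{2} = \left(4 - \frac{1}{-2 + E}\right)^{2}$)
$- 2220 x{\left(w{\left(8 \right)} \right)} = - 2220 \frac{\left(-9 + 4 \left(-4\right)\right)^{2}}{\left(-2 - 4\right)^{2}} = - 2220 \frac{\left(-9 - 16\right)^{2}}{36} = - 2220 \left(-25\right)^{2} \cdot \frac{1}{36} = - 2220 \cdot 625 \cdot \frac{1}{36} = \left(-2220\right) \frac{625}{36} = - \frac{115625}{3}$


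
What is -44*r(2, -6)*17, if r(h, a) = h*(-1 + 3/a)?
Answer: 2244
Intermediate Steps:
-44*r(2, -6)*17 = -88*(3 - 1*(-6))/(-6)*17 = -88*(-1)*(3 + 6)/6*17 = -88*(-1)*9/6*17 = -44*(-3)*17 = 132*17 = 2244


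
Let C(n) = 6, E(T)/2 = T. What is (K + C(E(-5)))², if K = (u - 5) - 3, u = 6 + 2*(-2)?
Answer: 0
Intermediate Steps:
u = 2 (u = 6 - 4 = 2)
E(T) = 2*T
K = -6 (K = (2 - 5) - 3 = -3 - 3 = -6)
(K + C(E(-5)))² = (-6 + 6)² = 0² = 0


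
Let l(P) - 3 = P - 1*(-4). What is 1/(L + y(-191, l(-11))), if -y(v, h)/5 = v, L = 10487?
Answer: 1/11442 ≈ 8.7397e-5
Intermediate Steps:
l(P) = 7 + P (l(P) = 3 + (P - 1*(-4)) = 3 + (P + 4) = 3 + (4 + P) = 7 + P)
y(v, h) = -5*v
1/(L + y(-191, l(-11))) = 1/(10487 - 5*(-191)) = 1/(10487 + 955) = 1/11442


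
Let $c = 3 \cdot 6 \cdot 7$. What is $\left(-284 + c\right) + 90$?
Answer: $-68$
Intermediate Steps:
$c = 126$ ($c = 18 \cdot 7 = 126$)
$\left(-284 + c\right) + 90 = \left(-284 + 126\right) + 90 = -158 + 90 = -68$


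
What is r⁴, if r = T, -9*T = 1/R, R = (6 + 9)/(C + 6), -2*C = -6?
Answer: 1/50625 ≈ 1.9753e-5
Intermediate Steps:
C = 3 (C = -½*(-6) = 3)
R = 5/3 (R = (6 + 9)/(3 + 6) = 15/9 = 15*(⅑) = 5/3 ≈ 1.6667)
T = -1/15 (T = -1/(9*5/3) = -⅑*⅗ = -1/15 ≈ -0.066667)
r = -1/15 ≈ -0.066667
r⁴ = (-1/15)⁴ = 1/50625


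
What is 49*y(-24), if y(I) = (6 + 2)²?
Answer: 3136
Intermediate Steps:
y(I) = 64 (y(I) = 8² = 64)
49*y(-24) = 49*64 = 3136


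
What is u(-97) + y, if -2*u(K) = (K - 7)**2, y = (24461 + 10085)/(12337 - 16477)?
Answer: -487471/90 ≈ -5416.3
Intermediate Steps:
y = -751/90 (y = 34546/(-4140) = 34546*(-1/4140) = -751/90 ≈ -8.3445)
u(K) = -(-7 + K)**2/2 (u(K) = -(K - 7)**2/2 = -(-7 + K)**2/2)
u(-97) + y = -(-7 - 97)**2/2 - 751/90 = -1/2*(-104)**2 - 751/90 = -1/2*10816 - 751/90 = -5408 - 751/90 = -487471/90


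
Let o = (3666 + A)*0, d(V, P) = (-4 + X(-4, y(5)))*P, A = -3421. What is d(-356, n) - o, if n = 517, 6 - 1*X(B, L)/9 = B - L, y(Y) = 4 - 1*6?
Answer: 35156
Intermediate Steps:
y(Y) = -2 (y(Y) = 4 - 6 = -2)
X(B, L) = 54 - 9*B + 9*L (X(B, L) = 54 - 9*(B - L) = 54 + (-9*B + 9*L) = 54 - 9*B + 9*L)
d(V, P) = 68*P (d(V, P) = (-4 + (54 - 9*(-4) + 9*(-2)))*P = (-4 + (54 + 36 - 18))*P = (-4 + 72)*P = 68*P)
o = 0 (o = (3666 - 3421)*0 = 245*0 = 0)
d(-356, n) - o = 68*517 - 1*0 = 35156 + 0 = 35156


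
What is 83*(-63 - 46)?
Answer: -9047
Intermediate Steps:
83*(-63 - 46) = 83*(-109) = -9047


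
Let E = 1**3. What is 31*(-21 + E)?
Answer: -620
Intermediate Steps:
E = 1
31*(-21 + E) = 31*(-21 + 1) = 31*(-20) = -620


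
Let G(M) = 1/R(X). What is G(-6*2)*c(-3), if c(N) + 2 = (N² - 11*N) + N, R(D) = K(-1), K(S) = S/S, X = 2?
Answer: 37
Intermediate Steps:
K(S) = 1
R(D) = 1
G(M) = 1 (G(M) = 1/1 = 1)
c(N) = -2 + N² - 10*N (c(N) = -2 + ((N² - 11*N) + N) = -2 + (N² - 10*N) = -2 + N² - 10*N)
G(-6*2)*c(-3) = 1*(-2 + (-3)² - 10*(-3)) = 1*(-2 + 9 + 30) = 1*37 = 37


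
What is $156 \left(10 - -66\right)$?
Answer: $11856$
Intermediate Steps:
$156 \left(10 - -66\right) = 156 \left(10 + 66\right) = 156 \cdot 76 = 11856$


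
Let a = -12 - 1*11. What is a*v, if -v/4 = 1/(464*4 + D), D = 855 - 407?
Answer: 23/576 ≈ 0.039931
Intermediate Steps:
D = 448
a = -23 (a = -12 - 11 = -23)
v = -1/576 (v = -4/(464*4 + 448) = -4/(1856 + 448) = -4/2304 = -4*1/2304 = -1/576 ≈ -0.0017361)
a*v = -23*(-1/576) = 23/576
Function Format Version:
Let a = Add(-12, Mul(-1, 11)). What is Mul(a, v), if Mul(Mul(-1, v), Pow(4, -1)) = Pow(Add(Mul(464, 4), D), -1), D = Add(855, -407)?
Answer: Rational(23, 576) ≈ 0.039931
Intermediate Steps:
D = 448
a = -23 (a = Add(-12, -11) = -23)
v = Rational(-1, 576) (v = Mul(-4, Pow(Add(Mul(464, 4), 448), -1)) = Mul(-4, Pow(Add(1856, 448), -1)) = Mul(-4, Pow(2304, -1)) = Mul(-4, Rational(1, 2304)) = Rational(-1, 576) ≈ -0.0017361)
Mul(a, v) = Mul(-23, Rational(-1, 576)) = Rational(23, 576)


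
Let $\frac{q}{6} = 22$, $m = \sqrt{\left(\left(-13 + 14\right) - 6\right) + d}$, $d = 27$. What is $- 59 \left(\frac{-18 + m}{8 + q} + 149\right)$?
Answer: $- \frac{614839}{70} - \frac{59 \sqrt{22}}{140} \approx -8785.4$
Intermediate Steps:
$m = \sqrt{22}$ ($m = \sqrt{\left(\left(-13 + 14\right) - 6\right) + 27} = \sqrt{\left(1 - 6\right) + 27} = \sqrt{-5 + 27} = \sqrt{22} \approx 4.6904$)
$q = 132$ ($q = 6 \cdot 22 = 132$)
$- 59 \left(\frac{-18 + m}{8 + q} + 149\right) = - 59 \left(\frac{-18 + \sqrt{22}}{8 + 132} + 149\right) = - 59 \left(\frac{-18 + \sqrt{22}}{140} + 149\right) = - 59 \left(\left(-18 + \sqrt{22}\right) \frac{1}{140} + 149\right) = - 59 \left(\left(- \frac{9}{70} + \frac{\sqrt{22}}{140}\right) + 149\right) = - 59 \left(\frac{10421}{70} + \frac{\sqrt{22}}{140}\right) = - \frac{614839}{70} - \frac{59 \sqrt{22}}{140}$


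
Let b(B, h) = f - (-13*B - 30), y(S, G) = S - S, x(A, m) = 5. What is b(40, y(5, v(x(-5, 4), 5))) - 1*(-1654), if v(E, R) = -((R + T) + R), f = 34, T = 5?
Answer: 2238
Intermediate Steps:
v(E, R) = -5 - 2*R (v(E, R) = -((R + 5) + R) = -((5 + R) + R) = -(5 + 2*R) = -5 - 2*R)
y(S, G) = 0
b(B, h) = 64 + 13*B (b(B, h) = 34 - (-13*B - 30) = 34 - (-30 - 13*B) = 34 + (30 + 13*B) = 64 + 13*B)
b(40, y(5, v(x(-5, 4), 5))) - 1*(-1654) = (64 + 13*40) - 1*(-1654) = (64 + 520) + 1654 = 584 + 1654 = 2238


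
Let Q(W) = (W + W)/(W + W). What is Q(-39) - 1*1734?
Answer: -1733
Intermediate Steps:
Q(W) = 1 (Q(W) = (2*W)/((2*W)) = (2*W)*(1/(2*W)) = 1)
Q(-39) - 1*1734 = 1 - 1*1734 = 1 - 1734 = -1733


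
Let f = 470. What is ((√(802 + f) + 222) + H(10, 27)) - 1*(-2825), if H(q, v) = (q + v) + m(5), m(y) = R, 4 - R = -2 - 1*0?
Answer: 3090 + 2*√318 ≈ 3125.7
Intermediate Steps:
R = 6 (R = 4 - (-2 - 1*0) = 4 - (-2 + 0) = 4 - 1*(-2) = 4 + 2 = 6)
m(y) = 6
H(q, v) = 6 + q + v (H(q, v) = (q + v) + 6 = 6 + q + v)
((√(802 + f) + 222) + H(10, 27)) - 1*(-2825) = ((√(802 + 470) + 222) + (6 + 10 + 27)) - 1*(-2825) = ((√1272 + 222) + 43) + 2825 = ((2*√318 + 222) + 43) + 2825 = ((222 + 2*√318) + 43) + 2825 = (265 + 2*√318) + 2825 = 3090 + 2*√318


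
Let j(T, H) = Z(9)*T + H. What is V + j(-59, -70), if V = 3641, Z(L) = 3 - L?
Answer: 3925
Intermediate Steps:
j(T, H) = H - 6*T (j(T, H) = (3 - 1*9)*T + H = (3 - 9)*T + H = -6*T + H = H - 6*T)
V + j(-59, -70) = 3641 + (-70 - 6*(-59)) = 3641 + (-70 + 354) = 3641 + 284 = 3925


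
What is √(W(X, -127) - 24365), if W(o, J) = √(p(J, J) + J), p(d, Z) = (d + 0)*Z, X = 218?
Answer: √(-24365 + 3*√1778) ≈ 155.69*I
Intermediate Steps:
p(d, Z) = Z*d (p(d, Z) = d*Z = Z*d)
W(o, J) = √(J + J²) (W(o, J) = √(J*J + J) = √(J² + J) = √(J + J²))
√(W(X, -127) - 24365) = √(√(-127*(1 - 127)) - 24365) = √(√(-127*(-126)) - 24365) = √(√16002 - 24365) = √(3*√1778 - 24365) = √(-24365 + 3*√1778)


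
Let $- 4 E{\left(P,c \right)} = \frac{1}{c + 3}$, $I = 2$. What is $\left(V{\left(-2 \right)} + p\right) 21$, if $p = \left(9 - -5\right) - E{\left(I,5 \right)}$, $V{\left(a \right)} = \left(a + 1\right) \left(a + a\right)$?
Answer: $\frac{12117}{32} \approx 378.66$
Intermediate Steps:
$V{\left(a \right)} = 2 a \left(1 + a\right)$ ($V{\left(a \right)} = \left(1 + a\right) 2 a = 2 a \left(1 + a\right)$)
$E{\left(P,c \right)} = - \frac{1}{4 \left(3 + c\right)}$ ($E{\left(P,c \right)} = - \frac{1}{4 \left(c + 3\right)} = - \frac{1}{4 \left(3 + c\right)}$)
$p = \frac{449}{32}$ ($p = \left(9 - -5\right) - - \frac{1}{12 + 4 \cdot 5} = \left(9 + 5\right) - - \frac{1}{12 + 20} = 14 - - \frac{1}{32} = 14 + \frac{1}{32} = \frac{449}{32} \approx 14.031$)
$\left(V{\left(-2 \right)} + p\right) 21 = \left(2 \left(-2\right) \left(1 - 2\right) + \frac{449}{32}\right) 21 = \left(2 \left(-2\right) \left(-1\right) + \frac{449}{32}\right) 21 = \left(4 + \frac{449}{32}\right) 21 = \frac{577}{32} \cdot 21 = \frac{12117}{32}$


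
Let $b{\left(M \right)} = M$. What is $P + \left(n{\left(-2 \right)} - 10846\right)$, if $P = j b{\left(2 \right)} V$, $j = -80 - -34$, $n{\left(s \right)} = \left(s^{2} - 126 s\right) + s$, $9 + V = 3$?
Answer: $-10040$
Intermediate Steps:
$V = -6$ ($V = -9 + 3 = -6$)
$n{\left(s \right)} = s^{2} - 125 s$
$j = -46$ ($j = -80 + 34 = -46$)
$P = 552$ ($P = - 46 \cdot 2 \left(-6\right) = \left(-46\right) \left(-12\right) = 552$)
$P + \left(n{\left(-2 \right)} - 10846\right) = 552 - \left(10846 + 2 \left(-125 - 2\right)\right) = 552 - 10592 = -10040$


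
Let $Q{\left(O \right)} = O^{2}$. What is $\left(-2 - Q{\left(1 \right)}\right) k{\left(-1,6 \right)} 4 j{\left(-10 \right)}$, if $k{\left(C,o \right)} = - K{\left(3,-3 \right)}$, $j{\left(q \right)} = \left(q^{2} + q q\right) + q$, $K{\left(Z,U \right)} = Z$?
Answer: $6840$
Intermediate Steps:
$j{\left(q \right)} = q + 2 q^{2}$ ($j{\left(q \right)} = \left(q^{2} + q^{2}\right) + q = 2 q^{2} + q = q + 2 q^{2}$)
$k{\left(C,o \right)} = -3$ ($k{\left(C,o \right)} = \left(-1\right) 3 = -3$)
$\left(-2 - Q{\left(1 \right)}\right) k{\left(-1,6 \right)} 4 j{\left(-10 \right)} = \left(-2 - 1^{2}\right) \left(-3\right) 4 \left(- 10 \left(1 + 2 \left(-10\right)\right)\right) = \left(-2 - 1\right) \left(-3\right) 4 \left(- 10 \left(1 - 20\right)\right) = \left(-2 - 1\right) \left(-3\right) 4 \left(\left(-10\right) \left(-19\right)\right) = \left(-3\right) \left(-3\right) 4 \cdot 190 = 9 \cdot 4 \cdot 190 = 36 \cdot 190 = 6840$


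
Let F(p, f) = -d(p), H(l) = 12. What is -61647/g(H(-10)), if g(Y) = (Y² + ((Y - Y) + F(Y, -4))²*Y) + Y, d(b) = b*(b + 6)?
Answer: -20549/186676 ≈ -0.11008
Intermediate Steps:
d(b) = b*(6 + b)
F(p, f) = -p*(6 + p)
g(Y) = Y + Y² + Y³*(6 + Y)² (g(Y) = (Y² + ((Y - Y) - Y*(6 + Y))²*Y) + Y = (Y² + (0 - Y*(6 + Y))²*Y) + Y = (Y² + (-Y*(6 + Y))²*Y) + Y = (Y² + (Y²*(6 + Y)²)*Y) + Y = (Y² + Y³*(6 + Y)²) + Y = Y + Y² + Y³*(6 + Y)²)
-61647/g(H(-10)) = -61647*1/(12*(1 + 12 + 12²*(6 + 12)²)) = -61647*1/(12*(1 + 12 + 144*18²)) = -61647*1/(12*(1 + 12 + 144*324)) = -61647*1/(12*(1 + 12 + 46656)) = -61647/(12*46669) = -61647/560028 = -61647*1/560028 = -20549/186676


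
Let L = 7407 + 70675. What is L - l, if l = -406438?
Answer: 484520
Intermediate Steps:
L = 78082
L - l = 78082 - 1*(-406438) = 78082 + 406438 = 484520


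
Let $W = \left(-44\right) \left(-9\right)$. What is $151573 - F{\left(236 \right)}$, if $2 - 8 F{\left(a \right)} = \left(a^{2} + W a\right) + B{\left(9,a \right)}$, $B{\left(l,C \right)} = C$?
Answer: $\frac{680985}{4} \approx 1.7025 \cdot 10^{5}$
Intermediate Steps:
$W = 396$
$F{\left(a \right)} = \frac{1}{4} - \frac{397 a}{8} - \frac{a^{2}}{8}$ ($F{\left(a \right)} = \frac{1}{4} - \frac{\left(a^{2} + 396 a\right) + a}{8} = \frac{1}{4} - \frac{a^{2} + 397 a}{8} = \frac{1}{4} - \left(\frac{a^{2}}{8} + \frac{397 a}{8}\right) = \frac{1}{4} - \frac{397 a}{8} - \frac{a^{2}}{8}$)
$151573 - F{\left(236 \right)} = 151573 - \left(\frac{1}{4} - \frac{23423}{2} - \frac{236^{2}}{8}\right) = 151573 - \left(\frac{1}{4} - \frac{23423}{2} - 6962\right) = 151573 - - \frac{74693}{4} = 151573 + \frac{74693}{4} = \frac{680985}{4}$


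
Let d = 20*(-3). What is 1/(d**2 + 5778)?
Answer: 1/9378 ≈ 0.00010663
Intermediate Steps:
d = -60
1/(d**2 + 5778) = 1/((-60)**2 + 5778) = 1/(3600 + 5778) = 1/9378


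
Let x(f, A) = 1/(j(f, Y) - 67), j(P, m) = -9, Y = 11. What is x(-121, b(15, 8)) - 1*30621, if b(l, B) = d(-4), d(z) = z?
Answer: -2327197/76 ≈ -30621.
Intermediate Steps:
b(l, B) = -4
x(f, A) = -1/76 (x(f, A) = 1/(-9 - 67) = 1/(-76) = -1/76)
x(-121, b(15, 8)) - 1*30621 = -1/76 - 1*30621 = -1/76 - 30621 = -2327197/76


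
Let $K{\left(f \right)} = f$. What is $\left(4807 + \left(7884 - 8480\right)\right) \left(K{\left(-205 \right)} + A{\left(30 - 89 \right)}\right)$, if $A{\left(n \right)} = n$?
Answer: $-1111704$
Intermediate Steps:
$\left(4807 + \left(7884 - 8480\right)\right) \left(K{\left(-205 \right)} + A{\left(30 - 89 \right)}\right) = \left(4807 + \left(7884 - 8480\right)\right) \left(-205 + \left(30 - 89\right)\right) = \left(4807 - 596\right) \left(-205 - 59\right) = 4211 \left(-264\right) = -1111704$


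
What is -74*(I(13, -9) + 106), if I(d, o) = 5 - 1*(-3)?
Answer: -8436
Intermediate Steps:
I(d, o) = 8 (I(d, o) = 5 + 3 = 8)
-74*(I(13, -9) + 106) = -74*(8 + 106) = -74*114 = -8436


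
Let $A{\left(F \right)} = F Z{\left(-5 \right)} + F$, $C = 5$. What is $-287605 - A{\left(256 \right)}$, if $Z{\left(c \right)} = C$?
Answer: $-289141$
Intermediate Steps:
$Z{\left(c \right)} = 5$
$A{\left(F \right)} = 6 F$ ($A{\left(F \right)} = F 5 + F = 5 F + F = 6 F$)
$-287605 - A{\left(256 \right)} = -287605 - 6 \cdot 256 = -287605 - 1536 = -289141$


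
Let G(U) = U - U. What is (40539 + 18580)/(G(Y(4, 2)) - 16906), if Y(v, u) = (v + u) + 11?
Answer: -59119/16906 ≈ -3.4969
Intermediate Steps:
Y(v, u) = 11 + u + v (Y(v, u) = (u + v) + 11 = 11 + u + v)
G(U) = 0
(40539 + 18580)/(G(Y(4, 2)) - 16906) = (40539 + 18580)/(0 - 16906) = 59119/(-16906) = 59119*(-1/16906) = -59119/16906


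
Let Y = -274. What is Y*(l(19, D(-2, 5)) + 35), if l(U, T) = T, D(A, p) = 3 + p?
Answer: -11782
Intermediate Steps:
Y*(l(19, D(-2, 5)) + 35) = -274*((3 + 5) + 35) = -274*(8 + 35) = -274*43 = -11782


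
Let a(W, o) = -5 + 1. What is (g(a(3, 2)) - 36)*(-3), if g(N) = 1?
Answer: 105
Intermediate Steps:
a(W, o) = -4
(g(a(3, 2)) - 36)*(-3) = (1 - 36)*(-3) = -35*(-3) = 105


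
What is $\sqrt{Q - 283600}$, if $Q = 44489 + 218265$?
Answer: $i \sqrt{20846} \approx 144.38 i$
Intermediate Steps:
$Q = 262754$
$\sqrt{Q - 283600} = \sqrt{262754 - 283600} = \sqrt{-20846} = i \sqrt{20846}$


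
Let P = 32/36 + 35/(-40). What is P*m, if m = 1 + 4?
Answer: 5/72 ≈ 0.069444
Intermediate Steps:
m = 5
P = 1/72 (P = 32*(1/36) + 35*(-1/40) = 8/9 - 7/8 = 1/72 ≈ 0.013889)
P*m = (1/72)*5 = 5/72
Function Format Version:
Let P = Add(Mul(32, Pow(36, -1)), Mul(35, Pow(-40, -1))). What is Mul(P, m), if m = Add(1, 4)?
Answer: Rational(5, 72) ≈ 0.069444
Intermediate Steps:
m = 5
P = Rational(1, 72) (P = Add(Mul(32, Rational(1, 36)), Mul(35, Rational(-1, 40))) = Add(Rational(8, 9), Rational(-7, 8)) = Rational(1, 72) ≈ 0.013889)
Mul(P, m) = Mul(Rational(1, 72), 5) = Rational(5, 72)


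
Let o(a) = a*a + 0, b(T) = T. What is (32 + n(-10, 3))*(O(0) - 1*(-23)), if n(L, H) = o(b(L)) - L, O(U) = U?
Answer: 3266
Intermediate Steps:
o(a) = a² (o(a) = a² + 0 = a²)
n(L, H) = L² - L
(32 + n(-10, 3))*(O(0) - 1*(-23)) = (32 - 10*(-1 - 10))*(0 - 1*(-23)) = (32 - 10*(-11))*(0 + 23) = (32 + 110)*23 = 142*23 = 3266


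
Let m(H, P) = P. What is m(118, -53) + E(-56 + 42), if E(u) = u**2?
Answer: 143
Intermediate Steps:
m(118, -53) + E(-56 + 42) = -53 + (-56 + 42)**2 = -53 + (-14)**2 = -53 + 196 = 143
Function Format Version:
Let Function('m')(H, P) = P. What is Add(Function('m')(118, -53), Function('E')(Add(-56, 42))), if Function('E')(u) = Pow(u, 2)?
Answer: 143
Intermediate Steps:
Add(Function('m')(118, -53), Function('E')(Add(-56, 42))) = Add(-53, Pow(Add(-56, 42), 2)) = Add(-53, Pow(-14, 2)) = Add(-53, 196) = 143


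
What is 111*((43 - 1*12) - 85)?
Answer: -5994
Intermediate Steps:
111*((43 - 1*12) - 85) = 111*((43 - 12) - 85) = 111*(31 - 85) = 111*(-54) = -5994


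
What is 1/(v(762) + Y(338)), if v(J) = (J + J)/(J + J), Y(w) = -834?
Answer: -1/833 ≈ -0.0012005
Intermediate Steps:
v(J) = 1 (v(J) = (2*J)/((2*J)) = (2*J)*(1/(2*J)) = 1)
1/(v(762) + Y(338)) = 1/(1 - 834) = 1/(-833) = -1/833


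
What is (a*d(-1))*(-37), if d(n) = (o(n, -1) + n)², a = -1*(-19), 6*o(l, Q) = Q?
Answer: -34447/36 ≈ -956.86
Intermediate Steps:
o(l, Q) = Q/6
a = 19
d(n) = (-⅙ + n)² (d(n) = ((⅙)*(-1) + n)² = (-⅙ + n)²)
(a*d(-1))*(-37) = (19*((-1 + 6*(-1))²/36))*(-37) = (19*((-1 - 6)²/36))*(-37) = (19*((1/36)*(-7)²))*(-37) = (19*((1/36)*49))*(-37) = (19*(49/36))*(-37) = (931/36)*(-37) = -34447/36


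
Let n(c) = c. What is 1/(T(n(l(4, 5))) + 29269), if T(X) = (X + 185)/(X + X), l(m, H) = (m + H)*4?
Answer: 72/2107589 ≈ 3.4162e-5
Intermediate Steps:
l(m, H) = 4*H + 4*m (l(m, H) = (H + m)*4 = 4*H + 4*m)
T(X) = (185 + X)/(2*X) (T(X) = (185 + X)/((2*X)) = (185 + X)*(1/(2*X)) = (185 + X)/(2*X))
1/(T(n(l(4, 5))) + 29269) = 1/((185 + (4*5 + 4*4))/(2*(4*5 + 4*4)) + 29269) = 1/((185 + (20 + 16))/(2*(20 + 16)) + 29269) = 1/((½)*(185 + 36)/36 + 29269) = 1/((½)*(1/36)*221 + 29269) = 1/(221/72 + 29269) = 1/(2107589/72) = 72/2107589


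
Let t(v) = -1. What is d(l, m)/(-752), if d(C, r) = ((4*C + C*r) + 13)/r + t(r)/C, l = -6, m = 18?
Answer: 29/3384 ≈ 0.0085697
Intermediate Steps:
d(C, r) = -1/C + (13 + 4*C + C*r)/r (d(C, r) = ((4*C + C*r) + 13)/r - 1/C = (13 + 4*C + C*r)/r - 1/C = -1/C + (13 + 4*C + C*r)/r)
d(l, m)/(-752) = (-6 - 1/(-6) + 13/18 + 4*(-6)/18)/(-752) = (-6 - 1*(-⅙) + 13*(1/18) + 4*(-6)*(1/18))*(-1/752) = (-6 + ⅙ + 13/18 - 4/3)*(-1/752) = -58/9*(-1/752) = 29/3384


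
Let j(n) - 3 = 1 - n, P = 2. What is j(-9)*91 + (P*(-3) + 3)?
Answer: 1180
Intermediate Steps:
j(n) = 4 - n (j(n) = 3 + (1 - n) = 4 - n)
j(-9)*91 + (P*(-3) + 3) = (4 - 1*(-9))*91 + (2*(-3) + 3) = (4 + 9)*91 + (-6 + 3) = 13*91 - 3 = 1183 - 3 = 1180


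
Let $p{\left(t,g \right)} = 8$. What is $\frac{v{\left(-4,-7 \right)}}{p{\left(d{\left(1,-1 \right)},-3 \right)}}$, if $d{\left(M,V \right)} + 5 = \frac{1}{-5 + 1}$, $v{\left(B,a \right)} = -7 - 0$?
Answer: $- \frac{7}{8} \approx -0.875$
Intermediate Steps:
$v{\left(B,a \right)} = -7$ ($v{\left(B,a \right)} = -7 + 0 = -7$)
$d{\left(M,V \right)} = - \frac{21}{4}$ ($d{\left(M,V \right)} = -5 + \frac{1}{-5 + 1} = -5 + \frac{1}{-4} = -5 - \frac{1}{4} = - \frac{21}{4}$)
$\frac{v{\left(-4,-7 \right)}}{p{\left(d{\left(1,-1 \right)},-3 \right)}} = - \frac{7}{8}$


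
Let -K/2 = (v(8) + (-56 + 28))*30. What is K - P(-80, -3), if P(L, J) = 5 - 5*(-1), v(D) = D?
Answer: 1190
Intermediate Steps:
P(L, J) = 10 (P(L, J) = 5 + 5 = 10)
K = 1200 (K = -2*(8 + (-56 + 28))*30 = -2*(8 - 28)*30 = -(-40)*30 = -2*(-600) = 1200)
K - P(-80, -3) = 1200 - 1*10 = 1200 - 10 = 1190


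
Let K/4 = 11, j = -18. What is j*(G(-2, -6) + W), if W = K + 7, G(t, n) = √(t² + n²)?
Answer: -918 - 36*√10 ≈ -1031.8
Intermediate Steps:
K = 44 (K = 4*11 = 44)
G(t, n) = √(n² + t²)
W = 51 (W = 44 + 7 = 51)
j*(G(-2, -6) + W) = -18*(√((-6)² + (-2)²) + 51) = -18*(√(36 + 4) + 51) = -18*(√40 + 51) = -18*(2*√10 + 51) = -18*(51 + 2*√10) = -918 - 36*√10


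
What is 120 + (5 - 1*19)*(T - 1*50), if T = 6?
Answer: 736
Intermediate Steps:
120 + (5 - 1*19)*(T - 1*50) = 120 + (5 - 1*19)*(6 - 1*50) = 120 + (5 - 19)*(6 - 50) = 120 - 14*(-44) = 120 + 616 = 736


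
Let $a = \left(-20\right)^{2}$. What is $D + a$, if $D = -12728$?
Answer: $-12328$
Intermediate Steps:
$a = 400$
$D + a = -12728 + 400 = -12328$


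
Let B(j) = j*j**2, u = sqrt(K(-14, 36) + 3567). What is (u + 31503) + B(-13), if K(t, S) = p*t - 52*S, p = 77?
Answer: 29306 + sqrt(617) ≈ 29331.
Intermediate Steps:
K(t, S) = -52*S + 77*t (K(t, S) = 77*t - 52*S = -52*S + 77*t)
u = sqrt(617) (u = sqrt((-52*36 + 77*(-14)) + 3567) = sqrt((-1872 - 1078) + 3567) = sqrt(-2950 + 3567) = sqrt(617) ≈ 24.839)
B(j) = j**3
(u + 31503) + B(-13) = (sqrt(617) + 31503) + (-13)**3 = (31503 + sqrt(617)) - 2197 = 29306 + sqrt(617)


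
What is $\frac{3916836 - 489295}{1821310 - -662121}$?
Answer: $\frac{3427541}{2483431} \approx 1.3802$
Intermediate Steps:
$\frac{3916836 - 489295}{1821310 - -662121} = \frac{3427541}{1821310 + 662121} = \frac{3427541}{2483431}$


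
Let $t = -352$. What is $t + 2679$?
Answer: $2327$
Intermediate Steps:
$t + 2679 = -352 + 2679 = 2327$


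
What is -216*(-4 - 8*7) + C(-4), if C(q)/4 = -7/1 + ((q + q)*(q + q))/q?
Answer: 12868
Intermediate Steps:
C(q) = -28 + 16*q (C(q) = 4*(-7/1 + ((q + q)*(q + q))/q) = 4*(-7*1 + ((2*q)*(2*q))/q) = 4*(-7 + (4*q²)/q) = 4*(-7 + 4*q) = -28 + 16*q)
-216*(-4 - 8*7) + C(-4) = -216*(-4 - 8*7) + (-28 + 16*(-4)) = -216*(-4 - 56) + (-28 - 64) = -216*(-60) - 92 = 12960 - 92 = 12868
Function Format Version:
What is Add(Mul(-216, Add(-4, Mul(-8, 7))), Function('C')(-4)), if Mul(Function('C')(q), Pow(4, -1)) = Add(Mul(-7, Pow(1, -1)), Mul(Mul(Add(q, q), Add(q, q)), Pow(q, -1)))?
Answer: 12868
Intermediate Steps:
Function('C')(q) = Add(-28, Mul(16, q)) (Function('C')(q) = Mul(4, Add(Mul(-7, Pow(1, -1)), Mul(Mul(Add(q, q), Add(q, q)), Pow(q, -1)))) = Mul(4, Add(Mul(-7, 1), Mul(Mul(Mul(2, q), Mul(2, q)), Pow(q, -1)))) = Mul(4, Add(-7, Mul(Mul(4, Pow(q, 2)), Pow(q, -1)))) = Mul(4, Add(-7, Mul(4, q))) = Add(-28, Mul(16, q)))
Add(Mul(-216, Add(-4, Mul(-8, 7))), Function('C')(-4)) = Add(Mul(-216, Add(-4, Mul(-8, 7))), Add(-28, Mul(16, -4))) = Add(Mul(-216, Add(-4, -56)), Add(-28, -64)) = Add(Mul(-216, -60), -92) = Add(12960, -92) = 12868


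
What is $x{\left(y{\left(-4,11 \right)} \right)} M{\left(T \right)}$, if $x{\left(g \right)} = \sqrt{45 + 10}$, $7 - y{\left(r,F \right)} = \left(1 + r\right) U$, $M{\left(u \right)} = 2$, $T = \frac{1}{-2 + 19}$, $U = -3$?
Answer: $2 \sqrt{55} \approx 14.832$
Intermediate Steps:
$T = \frac{1}{17} \approx 0.058824$
$y{\left(r,F \right)} = 10 + 3 r$ ($y{\left(r,F \right)} = 7 - \left(1 + r\right) \left(-3\right) = 7 - \left(-3 - 3 r\right) = 7 + \left(3 + 3 r\right) = 10 + 3 r$)
$x{\left(g \right)} = \sqrt{55}$
$x{\left(y{\left(-4,11 \right)} \right)} M{\left(T \right)} = \sqrt{55} \cdot 2 = 2 \sqrt{55}$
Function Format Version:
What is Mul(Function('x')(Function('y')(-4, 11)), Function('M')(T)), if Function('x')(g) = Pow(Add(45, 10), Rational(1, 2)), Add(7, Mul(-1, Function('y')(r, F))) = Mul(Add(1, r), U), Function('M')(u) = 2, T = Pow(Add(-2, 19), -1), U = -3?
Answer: Mul(2, Pow(55, Rational(1, 2))) ≈ 14.832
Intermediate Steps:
T = Rational(1, 17) (T = Pow(17, -1) = Rational(1, 17) ≈ 0.058824)
Function('y')(r, F) = Add(10, Mul(3, r)) (Function('y')(r, F) = Add(7, Mul(-1, Mul(Add(1, r), -3))) = Add(7, Mul(-1, Add(-3, Mul(-3, r)))) = Add(7, Add(3, Mul(3, r))) = Add(10, Mul(3, r)))
Function('x')(g) = Pow(55, Rational(1, 2))
Mul(Function('x')(Function('y')(-4, 11)), Function('M')(T)) = Mul(Pow(55, Rational(1, 2)), 2) = Mul(2, Pow(55, Rational(1, 2)))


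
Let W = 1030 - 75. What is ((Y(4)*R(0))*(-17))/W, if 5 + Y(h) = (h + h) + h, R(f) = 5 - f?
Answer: -119/191 ≈ -0.62304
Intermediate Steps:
Y(h) = -5 + 3*h (Y(h) = -5 + ((h + h) + h) = -5 + (2*h + h) = -5 + 3*h)
W = 955
((Y(4)*R(0))*(-17))/W = (((-5 + 3*4)*(5 - 1*0))*(-17))/955 = (((-5 + 12)*(5 + 0))*(-17))*(1/955) = ((7*5)*(-17))*(1/955) = (35*(-17))*(1/955) = -595*1/955 = -119/191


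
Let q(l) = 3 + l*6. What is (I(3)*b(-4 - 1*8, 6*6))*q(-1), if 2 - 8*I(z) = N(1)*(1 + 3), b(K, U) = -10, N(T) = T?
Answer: -15/2 ≈ -7.5000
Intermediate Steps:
I(z) = -¼ (I(z) = ¼ - (1 + 3)/8 = ¼ - 4/8 = ¼ - ⅛*4 = ¼ - ½ = -¼)
q(l) = 3 + 6*l
(I(3)*b(-4 - 1*8, 6*6))*q(-1) = (-¼*(-10))*(3 + 6*(-1)) = 5*(3 - 6)/2 = (5/2)*(-3) = -15/2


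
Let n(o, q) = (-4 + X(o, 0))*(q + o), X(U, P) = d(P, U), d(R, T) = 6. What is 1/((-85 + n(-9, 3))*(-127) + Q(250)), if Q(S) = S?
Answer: 1/12569 ≈ 7.9561e-5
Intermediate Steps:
X(U, P) = 6
n(o, q) = 2*o + 2*q (n(o, q) = (-4 + 6)*(q + o) = 2*(o + q) = 2*o + 2*q)
1/((-85 + n(-9, 3))*(-127) + Q(250)) = 1/((-85 + (2*(-9) + 2*3))*(-127) + 250) = 1/((-85 + (-18 + 6))*(-127) + 250) = 1/((-85 - 12)*(-127) + 250) = 1/(-97*(-127) + 250) = 1/(12319 + 250) = 1/12569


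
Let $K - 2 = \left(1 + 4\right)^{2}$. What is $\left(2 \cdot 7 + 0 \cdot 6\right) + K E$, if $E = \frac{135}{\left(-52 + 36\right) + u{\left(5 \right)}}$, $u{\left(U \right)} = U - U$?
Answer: $- \frac{3421}{16} \approx -213.81$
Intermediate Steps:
$u{\left(U \right)} = 0$
$K = 27$ ($K = 2 + \left(1 + 4\right)^{2} = 2 + 5^{2} = 2 + 25 = 27$)
$E = - \frac{135}{16}$ ($E = \frac{135}{\left(-52 + 36\right) + 0} = \frac{135}{-16 + 0} = \frac{135}{-16} = 135 \left(- \frac{1}{16}\right) = - \frac{135}{16} \approx -8.4375$)
$\left(2 \cdot 7 + 0 \cdot 6\right) + K E = \left(2 \cdot 7 + 0 \cdot 6\right) + 27 \left(- \frac{135}{16}\right) = \left(14 + 0\right) - \frac{3645}{16} = 14 - \frac{3645}{16} = - \frac{3421}{16}$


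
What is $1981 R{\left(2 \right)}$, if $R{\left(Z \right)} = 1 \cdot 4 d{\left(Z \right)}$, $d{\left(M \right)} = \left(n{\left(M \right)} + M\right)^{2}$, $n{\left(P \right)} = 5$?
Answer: $388276$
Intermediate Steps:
$d{\left(M \right)} = \left(5 + M\right)^{2}$
$R{\left(Z \right)} = 4 \left(5 + Z\right)^{2}$ ($R{\left(Z \right)} = 1 \cdot 4 \left(5 + Z\right)^{2} = 4 \left(5 + Z\right)^{2}$)
$1981 R{\left(2 \right)} = 1981 \cdot 4 \left(5 + 2\right)^{2} = 1981 \cdot 4 \cdot 7^{2} = 1981 \cdot 4 \cdot 49 = 1981 \cdot 196 = 388276$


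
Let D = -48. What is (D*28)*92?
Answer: -123648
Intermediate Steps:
(D*28)*92 = -48*28*92 = -1344*92 = -123648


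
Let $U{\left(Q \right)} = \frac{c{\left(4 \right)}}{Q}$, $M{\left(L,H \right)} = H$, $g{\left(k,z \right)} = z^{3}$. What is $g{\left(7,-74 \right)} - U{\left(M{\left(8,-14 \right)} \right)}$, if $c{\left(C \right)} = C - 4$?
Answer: $-405224$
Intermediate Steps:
$c{\left(C \right)} = -4 + C$
$U{\left(Q \right)} = 0$ ($U{\left(Q \right)} = \frac{-4 + 4}{Q} = \frac{0}{Q} = 0$)
$g{\left(7,-74 \right)} - U{\left(M{\left(8,-14 \right)} \right)} = \left(-74\right)^{3} - 0 = -405224 + 0 = -405224$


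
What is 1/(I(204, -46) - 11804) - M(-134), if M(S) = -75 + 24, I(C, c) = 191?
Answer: 592262/11613 ≈ 51.000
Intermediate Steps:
M(S) = -51
1/(I(204, -46) - 11804) - M(-134) = 1/(191 - 11804) - 1*(-51) = 1/(-11613) + 51 = -1/11613 + 51 = 592262/11613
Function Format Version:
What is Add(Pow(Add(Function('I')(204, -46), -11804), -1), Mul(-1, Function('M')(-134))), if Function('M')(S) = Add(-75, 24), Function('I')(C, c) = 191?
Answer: Rational(592262, 11613) ≈ 51.000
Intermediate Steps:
Function('M')(S) = -51
Add(Pow(Add(Function('I')(204, -46), -11804), -1), Mul(-1, Function('M')(-134))) = Add(Pow(Add(191, -11804), -1), Mul(-1, -51)) = Add(Pow(-11613, -1), 51) = Add(Rational(-1, 11613), 51) = Rational(592262, 11613)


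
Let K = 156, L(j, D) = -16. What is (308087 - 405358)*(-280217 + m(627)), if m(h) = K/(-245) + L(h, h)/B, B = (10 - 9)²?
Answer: 6678358489311/245 ≈ 2.7259e+10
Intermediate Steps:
B = 1 (B = 1² = 1)
m(h) = -4076/245 (m(h) = 156/(-245) - 16/1 = 156*(-1/245) - 16*1 = -156/245 - 16 = -4076/245)
(308087 - 405358)*(-280217 + m(627)) = (308087 - 405358)*(-280217 - 4076/245) = -97271*(-68657241/245) = 6678358489311/245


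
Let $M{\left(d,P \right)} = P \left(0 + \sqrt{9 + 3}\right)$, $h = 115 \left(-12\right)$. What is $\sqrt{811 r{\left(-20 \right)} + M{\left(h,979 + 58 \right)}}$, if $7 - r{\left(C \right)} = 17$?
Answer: $\sqrt{-8110 + 2074 \sqrt{3}} \approx 67.214 i$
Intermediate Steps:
$r{\left(C \right)} = -10$ ($r{\left(C \right)} = 7 - 17 = -10$)
$h = -1380$
$M{\left(d,P \right)} = 2 P \sqrt{3}$ ($M{\left(d,P \right)} = P \left(0 + \sqrt{12}\right) = P \left(0 + 2 \sqrt{3}\right) = P 2 \sqrt{3} = 2 P \sqrt{3}$)
$\sqrt{811 r{\left(-20 \right)} + M{\left(h,979 + 58 \right)}} = \sqrt{811 \left(-10\right) + 2 \left(979 + 58\right) \sqrt{3}} = \sqrt{-8110 + 2 \cdot 1037 \sqrt{3}} = \sqrt{-8110 + 2074 \sqrt{3}}$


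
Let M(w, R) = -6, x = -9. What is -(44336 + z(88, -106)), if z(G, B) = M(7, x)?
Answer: -44330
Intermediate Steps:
z(G, B) = -6
-(44336 + z(88, -106)) = -(44336 - 6) = -1*44330 = -44330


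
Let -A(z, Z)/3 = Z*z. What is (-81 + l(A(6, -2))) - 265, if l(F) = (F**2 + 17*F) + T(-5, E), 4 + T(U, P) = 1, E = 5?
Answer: 1559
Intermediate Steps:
T(U, P) = -3 (T(U, P) = -4 + 1 = -3)
A(z, Z) = -3*Z*z
l(F) = -3 + F**2 + 17*F (l(F) = (F**2 + 17*F) - 3 = -3 + F**2 + 17*F)
(-81 + l(A(6, -2))) - 265 = (-81 + (-3 + (-3*(-2)*6)**2 + 17*(-3*(-2)*6))) - 265 = (-81 + (-3 + 36**2 + 17*36)) - 265 = (-81 + (-3 + 1296 + 612)) - 265 = (-81 + 1905) - 265 = 1824 - 265 = 1559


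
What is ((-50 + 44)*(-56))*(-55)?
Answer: -18480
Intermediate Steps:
((-50 + 44)*(-56))*(-55) = -6*(-56)*(-55) = 336*(-55) = -18480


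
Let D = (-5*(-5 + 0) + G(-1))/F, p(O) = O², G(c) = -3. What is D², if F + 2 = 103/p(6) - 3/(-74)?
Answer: 858724416/1442401 ≈ 595.34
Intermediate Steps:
F = 1201/1332 (F = -2 + (103/(6²) - 3/(-74)) = -2 + (103/36 - 3*(-1/74)) = -2 + (103*(1/36) + 3/74) = -2 + (103/36 + 3/74) = -2 + 3865/1332 = 1201/1332 ≈ 0.90165)
D = 29304/1201 (D = (-5*(-5 + 0) - 3)/(1201/1332) = (-5*(-5) - 3)*(1332/1201) = (25 - 3)*(1332/1201) = 22*(1332/1201) = 29304/1201 ≈ 24.400)
D² = (29304/1201)² = 858724416/1442401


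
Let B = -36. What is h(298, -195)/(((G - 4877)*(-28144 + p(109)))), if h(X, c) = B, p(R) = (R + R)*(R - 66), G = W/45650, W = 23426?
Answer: -41085/104460504562 ≈ -3.9331e-7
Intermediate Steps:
G = 11713/22825 (G = 23426/45650 = 23426*(1/45650) = 11713/22825 ≈ 0.51317)
p(R) = 2*R*(-66 + R) (p(R) = (2*R)*(-66 + R) = 2*R*(-66 + R))
h(X, c) = -36
h(298, -195)/(((G - 4877)*(-28144 + p(109)))) = -36*1/((-28144 + 2*109*(-66 + 109))*(11713/22825 - 4877)) = -36*(-22825/(111305812*(-28144 + 2*109*43))) = -36*(-22825/(111305812*(-28144 + 9374))) = -36/((-111305812/22825*(-18770))) = -36/417842018248/4565 = -36*4565/417842018248 = -41085/104460504562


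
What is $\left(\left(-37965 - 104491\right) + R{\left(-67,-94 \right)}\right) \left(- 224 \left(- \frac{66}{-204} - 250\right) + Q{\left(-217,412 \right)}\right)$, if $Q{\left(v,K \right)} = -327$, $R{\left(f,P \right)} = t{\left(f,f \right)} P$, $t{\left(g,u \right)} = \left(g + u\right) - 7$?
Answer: $- \frac{122122893218}{17} \approx -7.1837 \cdot 10^{9}$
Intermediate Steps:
$t{\left(g,u \right)} = -7 + g + u$
$R{\left(f,P \right)} = P \left(-7 + 2 f\right)$ ($R{\left(f,P \right)} = \left(-7 + f + f\right) P = \left(-7 + 2 f\right) P = P \left(-7 + 2 f\right)$)
$\left(\left(-37965 - 104491\right) + R{\left(-67,-94 \right)}\right) \left(- 224 \left(- \frac{66}{-204} - 250\right) + Q{\left(-217,412 \right)}\right) = \left(\left(-37965 - 104491\right) - 94 \left(-7 + 2 \left(-67\right)\right)\right) \left(- 224 \left(- \frac{66}{-204} - 250\right) - 327\right) = \left(\left(-37965 - 104491\right) - 94 \left(-7 - 134\right)\right) \left(- 224 \left(\left(-66\right) \left(- \frac{1}{204}\right) - 250\right) - 327\right) = \left(-142456 - -13254\right) \left(- 224 \left(\frac{11}{34} - 250\right) - 327\right) = \left(-142456 + 13254\right) \left(\left(-224\right) \left(- \frac{8489}{34}\right) - 327\right) = - 129202 \left(\frac{950768}{17} - 327\right) = \left(-129202\right) \frac{945209}{17} = - \frac{122122893218}{17}$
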